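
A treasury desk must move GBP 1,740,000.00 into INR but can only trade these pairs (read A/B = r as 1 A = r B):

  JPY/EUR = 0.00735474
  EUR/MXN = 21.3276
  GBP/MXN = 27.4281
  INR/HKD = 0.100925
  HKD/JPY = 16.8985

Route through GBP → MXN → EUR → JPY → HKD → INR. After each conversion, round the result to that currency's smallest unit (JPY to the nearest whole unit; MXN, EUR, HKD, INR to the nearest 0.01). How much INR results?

INR 178,397,493.09

GBP 1,740,000.00 × 27.4281 = MXN 47,724,894.00
MXN 47,724,894.00 ÷ 21.3276 = EUR 2,237,705.79
EUR 2,237,705.79 ÷ 0.00735474 = JPY 304,253,555
JPY 304,253,555 ÷ 16.8985 = HKD 18,004,766.99
HKD 18,004,766.99 ÷ 0.100925 = INR 178,397,493.09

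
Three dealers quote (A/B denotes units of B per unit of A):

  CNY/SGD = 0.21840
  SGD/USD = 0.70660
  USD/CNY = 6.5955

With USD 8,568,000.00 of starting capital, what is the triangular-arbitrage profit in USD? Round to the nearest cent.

Profitable loop is USD → CNY → SGD → USD:
USD 8,568,000.00 × 6.5955 = CNY 56,510,244.00
CNY 56,510,244.00 × 0.21840 = SGD 12,341,837.29
SGD 12,341,837.29 × 0.70660 = USD 8,720,742.23
Profit = USD 8,720,742.23 − USD 8,568,000.00

Profit: USD 152,742.23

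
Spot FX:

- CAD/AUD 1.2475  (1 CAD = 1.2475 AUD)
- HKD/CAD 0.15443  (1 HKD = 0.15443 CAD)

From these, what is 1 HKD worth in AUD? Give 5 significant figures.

1 HKD × 0.15443 = 0.15443 CAD
0.15443 CAD × 1.2475 = 0.192651 AUD

HKD/AUD = 0.19265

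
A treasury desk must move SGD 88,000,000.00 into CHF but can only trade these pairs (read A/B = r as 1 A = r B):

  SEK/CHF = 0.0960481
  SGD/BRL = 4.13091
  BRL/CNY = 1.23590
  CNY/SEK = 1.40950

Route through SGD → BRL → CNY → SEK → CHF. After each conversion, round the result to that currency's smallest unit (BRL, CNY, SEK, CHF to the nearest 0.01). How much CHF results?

SGD 88,000,000.00 × 4.13091 = BRL 363,520,080.00
BRL 363,520,080.00 × 1.23590 = CNY 449,274,466.87
CNY 449,274,466.87 × 1.40950 = SEK 633,252,361.05
SEK 633,252,361.05 × 0.0960481 = CHF 60,822,686.10

CHF 60,822,686.10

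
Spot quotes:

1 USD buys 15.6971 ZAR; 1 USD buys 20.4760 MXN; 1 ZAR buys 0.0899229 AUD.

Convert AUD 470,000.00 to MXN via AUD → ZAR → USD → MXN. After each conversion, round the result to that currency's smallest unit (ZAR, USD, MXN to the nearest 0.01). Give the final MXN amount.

AUD 470,000.00 ÷ 0.0899229 = ZAR 5,226,699.76
ZAR 5,226,699.76 ÷ 15.6971 = USD 332,972.32
USD 332,972.32 × 20.4760 = MXN 6,817,941.22

MXN 6,817,941.22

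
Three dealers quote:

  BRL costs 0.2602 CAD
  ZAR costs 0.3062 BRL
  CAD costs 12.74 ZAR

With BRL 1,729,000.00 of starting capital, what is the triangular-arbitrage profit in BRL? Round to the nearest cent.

Profit: BRL 25,999.11

Profitable loop is BRL → CAD → ZAR → BRL:
BRL 1,729,000.00 × 0.2602 = CAD 449,885.80
CAD 449,885.80 × 12.74 = ZAR 5,731,545.09
ZAR 5,731,545.09 × 0.3062 = BRL 1,754,999.11
Profit = BRL 1,754,999.11 − BRL 1,729,000.00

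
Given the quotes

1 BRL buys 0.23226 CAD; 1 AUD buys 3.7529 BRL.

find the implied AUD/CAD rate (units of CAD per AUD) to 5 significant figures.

AUD/CAD = 0.87165

1 AUD × 3.7529 = 3.7529 BRL
3.7529 BRL × 0.23226 = 0.871649 CAD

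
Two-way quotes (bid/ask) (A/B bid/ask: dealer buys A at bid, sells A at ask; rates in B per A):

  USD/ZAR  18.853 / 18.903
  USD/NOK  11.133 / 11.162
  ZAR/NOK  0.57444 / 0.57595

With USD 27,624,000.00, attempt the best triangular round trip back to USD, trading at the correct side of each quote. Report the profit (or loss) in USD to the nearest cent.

Best loop USD → NOK → ZAR → USD:
USD 27,624,000.00 × 11.133 (sell USD at bid) = NOK 307,537,992.00
NOK 307,537,992.00 ÷ 0.57595 (buy ZAR at ask) = ZAR 533,966,476.26
ZAR 533,966,476.26 ÷ 18.903 (buy USD at ask) = USD 28,247,710.75

Net profit: USD 623,710.75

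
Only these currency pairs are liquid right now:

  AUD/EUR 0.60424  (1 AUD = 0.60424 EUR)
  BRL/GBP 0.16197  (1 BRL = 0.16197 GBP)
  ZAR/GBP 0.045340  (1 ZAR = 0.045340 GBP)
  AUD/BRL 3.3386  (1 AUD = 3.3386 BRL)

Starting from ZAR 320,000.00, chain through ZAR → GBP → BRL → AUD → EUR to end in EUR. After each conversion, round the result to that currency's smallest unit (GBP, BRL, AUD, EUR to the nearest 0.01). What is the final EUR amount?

EUR 16,212.20

ZAR 320,000.00 × 0.045340 = GBP 14,508.80
GBP 14,508.80 ÷ 0.16197 = BRL 89,577.08
BRL 89,577.08 ÷ 3.3386 = AUD 26,830.73
AUD 26,830.73 × 0.60424 = EUR 16,212.20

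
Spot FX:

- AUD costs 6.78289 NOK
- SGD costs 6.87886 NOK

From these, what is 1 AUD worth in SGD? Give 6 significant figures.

AUD/SGD = 0.986049

1 AUD × 6.78289 = 6.78289 NOK
6.78289 NOK ÷ 6.87886 = 0.986049 SGD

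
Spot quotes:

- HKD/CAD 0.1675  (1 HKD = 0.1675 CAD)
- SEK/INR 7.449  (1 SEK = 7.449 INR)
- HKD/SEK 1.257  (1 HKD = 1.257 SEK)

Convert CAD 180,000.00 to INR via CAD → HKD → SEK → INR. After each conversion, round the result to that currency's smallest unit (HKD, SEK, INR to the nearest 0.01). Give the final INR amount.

CAD 180,000.00 ÷ 0.1675 = HKD 1,074,626.87
HKD 1,074,626.87 × 1.257 = SEK 1,350,805.98
SEK 1,350,805.98 × 7.449 = INR 10,062,153.75

INR 10,062,153.75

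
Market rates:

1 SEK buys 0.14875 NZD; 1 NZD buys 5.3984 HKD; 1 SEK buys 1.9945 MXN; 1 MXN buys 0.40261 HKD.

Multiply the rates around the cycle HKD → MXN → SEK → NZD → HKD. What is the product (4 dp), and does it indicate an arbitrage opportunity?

Around HKD → MXN → SEK → NZD → HKD: 1 ÷ 0.40261 ÷ 1.9945 × 0.14875 × 5.3984 = 1.000008
Product ≈ 1 (deviation 0.001%, within rounding noise).

1.0000 (no arbitrage)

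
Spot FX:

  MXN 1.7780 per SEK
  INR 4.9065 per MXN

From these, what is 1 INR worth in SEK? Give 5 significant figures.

1 INR ÷ 4.9065 = 0.203811 MXN
0.203811 MXN ÷ 1.7780 = 0.11463 SEK

INR/SEK = 0.11463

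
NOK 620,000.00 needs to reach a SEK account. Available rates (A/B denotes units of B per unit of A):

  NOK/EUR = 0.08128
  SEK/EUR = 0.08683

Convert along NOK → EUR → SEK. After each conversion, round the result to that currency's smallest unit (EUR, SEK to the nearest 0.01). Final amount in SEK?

NOK 620,000.00 × 0.08128 = EUR 50,393.60
EUR 50,393.60 ÷ 0.08683 = SEK 580,370.84

SEK 580,370.84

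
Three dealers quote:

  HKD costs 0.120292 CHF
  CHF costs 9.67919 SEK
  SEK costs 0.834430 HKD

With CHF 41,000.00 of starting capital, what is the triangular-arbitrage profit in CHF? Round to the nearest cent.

Profitable loop is CHF → HKD → SEK → CHF:
CHF 41,000.00 ÷ 0.120292 = HKD 340,837.30
HKD 340,837.30 ÷ 0.834430 = SEK 408,467.21
SEK 408,467.21 ÷ 9.67919 = CHF 42,200.56
Profit = CHF 42,200.56 − CHF 41,000.00

Profit: CHF 1,200.56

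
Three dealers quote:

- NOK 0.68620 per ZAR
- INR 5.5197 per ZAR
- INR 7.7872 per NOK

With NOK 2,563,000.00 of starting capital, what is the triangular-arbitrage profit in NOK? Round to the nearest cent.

Profitable loop is NOK → ZAR → INR → NOK:
NOK 2,563,000.00 ÷ 0.68620 = ZAR 3,735,062.66
ZAR 3,735,062.66 × 5.5197 = INR 20,616,425.39
INR 20,616,425.39 ÷ 7.7872 = NOK 2,647,476.04
Profit = NOK 2,647,476.04 − NOK 2,563,000.00

Profit: NOK 84,476.04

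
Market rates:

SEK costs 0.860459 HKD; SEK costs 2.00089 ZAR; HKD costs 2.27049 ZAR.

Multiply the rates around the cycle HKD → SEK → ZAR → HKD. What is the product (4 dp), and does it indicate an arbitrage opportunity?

1.0242 (arbitrage exists)

Around HKD → SEK → ZAR → HKD: 1 ÷ 0.860459 × 2.00089 ÷ 2.27049 = 1.024173
Product > 1; profitable direction is HKD → SEK → ZAR → HKD.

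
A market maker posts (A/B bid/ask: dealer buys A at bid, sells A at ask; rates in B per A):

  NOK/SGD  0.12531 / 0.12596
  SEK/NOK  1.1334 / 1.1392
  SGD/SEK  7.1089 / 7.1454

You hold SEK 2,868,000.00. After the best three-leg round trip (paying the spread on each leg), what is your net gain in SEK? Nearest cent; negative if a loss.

Best loop SEK → NOK → SGD → SEK:
SEK 2,868,000.00 × 1.1334 (sell SEK at bid) = NOK 3,250,591.20
NOK 3,250,591.20 × 0.12531 (sell NOK at bid) = SGD 407,331.58
SGD 407,331.58 × 7.1089 (sell SGD at bid) = SEK 2,895,679.49

Net profit: SEK 27,679.49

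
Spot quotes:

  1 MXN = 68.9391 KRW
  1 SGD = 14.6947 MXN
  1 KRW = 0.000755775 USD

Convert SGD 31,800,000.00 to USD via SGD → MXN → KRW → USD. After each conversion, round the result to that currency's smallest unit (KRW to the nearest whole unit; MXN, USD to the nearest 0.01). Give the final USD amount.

SGD 31,800,000.00 × 14.6947 = MXN 467,291,460.00
MXN 467,291,460.00 × 68.9391 = KRW 32,214,652,690
KRW 32,214,652,690 × 0.000755775 = USD 24,347,029.14

USD 24,347,029.14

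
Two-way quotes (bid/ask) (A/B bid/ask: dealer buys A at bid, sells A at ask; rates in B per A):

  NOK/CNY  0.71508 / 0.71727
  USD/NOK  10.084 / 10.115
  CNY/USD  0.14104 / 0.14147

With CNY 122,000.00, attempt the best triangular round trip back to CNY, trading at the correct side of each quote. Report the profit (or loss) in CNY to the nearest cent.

Net profit: CNY 2,076.52

Best loop CNY → USD → NOK → CNY:
CNY 122,000.00 × 0.14104 (sell CNY at bid) = USD 17,206.88
USD 17,206.88 × 10.084 (sell USD at bid) = NOK 173,514.18
NOK 173,514.18 × 0.71508 (sell NOK at bid) = CNY 124,076.52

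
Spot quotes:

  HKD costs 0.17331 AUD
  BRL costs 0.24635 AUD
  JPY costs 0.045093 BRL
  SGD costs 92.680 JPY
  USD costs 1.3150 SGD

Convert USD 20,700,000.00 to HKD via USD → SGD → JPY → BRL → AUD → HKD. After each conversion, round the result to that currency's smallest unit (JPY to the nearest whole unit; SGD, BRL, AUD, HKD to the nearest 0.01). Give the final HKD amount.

USD 20,700,000.00 × 1.3150 = SGD 27,220,500.00
SGD 27,220,500.00 × 92.680 = JPY 2,522,795,940
JPY 2,522,795,940 × 0.045093 = BRL 113,760,437.32
BRL 113,760,437.32 × 0.24635 = AUD 28,024,883.73
AUD 28,024,883.73 ÷ 0.17331 = HKD 161,703,789.34

HKD 161,703,789.34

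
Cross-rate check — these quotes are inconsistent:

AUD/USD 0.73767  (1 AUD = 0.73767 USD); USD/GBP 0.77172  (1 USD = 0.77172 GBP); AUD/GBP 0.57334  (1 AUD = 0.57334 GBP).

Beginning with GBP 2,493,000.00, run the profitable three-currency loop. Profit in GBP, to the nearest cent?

Profit: GBP 17,803.03

Profitable loop is GBP → USD → AUD → GBP:
GBP 2,493,000.00 ÷ 0.77172 = USD 3,230,446.28
USD 3,230,446.28 ÷ 0.73767 = AUD 4,379,256.68
AUD 4,379,256.68 × 0.57334 = GBP 2,510,803.03
Profit = GBP 2,510,803.03 − GBP 2,493,000.00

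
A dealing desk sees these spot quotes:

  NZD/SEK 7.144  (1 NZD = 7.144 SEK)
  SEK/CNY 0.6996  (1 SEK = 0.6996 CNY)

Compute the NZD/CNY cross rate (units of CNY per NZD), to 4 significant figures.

1 NZD × 7.144 = 7.144 SEK
7.144 SEK × 0.6996 = 4.99794 CNY

NZD/CNY = 4.998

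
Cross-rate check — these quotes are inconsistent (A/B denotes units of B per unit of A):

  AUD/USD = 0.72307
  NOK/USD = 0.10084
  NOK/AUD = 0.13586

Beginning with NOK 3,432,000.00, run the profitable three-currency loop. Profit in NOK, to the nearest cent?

Profitable loop is NOK → USD → AUD → NOK:
NOK 3,432,000.00 × 0.10084 = USD 346,082.88
USD 346,082.88 ÷ 0.72307 = AUD 478,629.84
AUD 478,629.84 ÷ 0.13586 = NOK 3,522,963.66
Profit = NOK 3,522,963.66 − NOK 3,432,000.00

Profit: NOK 90,963.66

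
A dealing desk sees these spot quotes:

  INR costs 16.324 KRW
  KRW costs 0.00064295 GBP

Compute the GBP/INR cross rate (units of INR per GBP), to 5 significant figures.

1 GBP ÷ 0.00064295 = 1555.33 KRW
1555.33 KRW ÷ 16.324 = 95.2788 INR

GBP/INR = 95.279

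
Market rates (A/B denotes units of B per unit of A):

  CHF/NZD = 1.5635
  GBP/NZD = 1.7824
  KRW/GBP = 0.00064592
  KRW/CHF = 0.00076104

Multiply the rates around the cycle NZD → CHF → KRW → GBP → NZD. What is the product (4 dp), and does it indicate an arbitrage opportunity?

Around NZD → CHF → KRW → GBP → NZD: 1 ÷ 1.5635 ÷ 0.00076104 × 0.00064592 × 1.7824 = 0.967561
Product < 1; profitable direction is NZD → GBP → KRW → CHF → NZD.

0.9676 (arbitrage exists)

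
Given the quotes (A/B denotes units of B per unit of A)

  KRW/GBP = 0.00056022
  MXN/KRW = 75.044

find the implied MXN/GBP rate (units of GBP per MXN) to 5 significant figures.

1 MXN × 75.044 = 75.044 KRW
75.044 KRW × 0.00056022 = 0.0420411 GBP

MXN/GBP = 0.042041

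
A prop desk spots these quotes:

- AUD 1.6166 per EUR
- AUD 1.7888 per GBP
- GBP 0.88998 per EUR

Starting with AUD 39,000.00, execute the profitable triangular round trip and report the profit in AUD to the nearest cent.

Profitable loop is AUD → GBP → EUR → AUD:
AUD 39,000.00 ÷ 1.7888 = GBP 21,802.33
GBP 21,802.33 ÷ 0.88998 = EUR 24,497.55
EUR 24,497.55 × 1.6166 = AUD 39,602.73
Profit = AUD 39,602.73 − AUD 39,000.00

Profit: AUD 602.73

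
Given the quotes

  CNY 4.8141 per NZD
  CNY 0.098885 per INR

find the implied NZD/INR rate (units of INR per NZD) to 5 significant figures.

NZD/INR = 48.684

1 NZD × 4.8141 = 4.8141 CNY
4.8141 CNY ÷ 0.098885 = 48.6838 INR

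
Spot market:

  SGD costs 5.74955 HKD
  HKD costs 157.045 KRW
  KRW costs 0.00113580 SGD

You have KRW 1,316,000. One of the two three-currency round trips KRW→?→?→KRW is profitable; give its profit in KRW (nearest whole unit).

Profitable loop is KRW → SGD → HKD → KRW:
KRW 1,316,000 × 0.00113580 = SGD 1,494.71
SGD 1,494.71 × 5.74955 = HKD 8,593.93
HKD 8,593.93 × 157.045 = KRW 1,349,633
Profit = KRW 1,349,633 − KRW 1,316,000

Profit: KRW 33,633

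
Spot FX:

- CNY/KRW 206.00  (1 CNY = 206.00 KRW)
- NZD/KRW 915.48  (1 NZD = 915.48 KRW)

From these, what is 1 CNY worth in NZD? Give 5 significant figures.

CNY/NZD = 0.22502

1 CNY × 206.00 = 206 KRW
206 KRW ÷ 915.48 = 0.225019 NZD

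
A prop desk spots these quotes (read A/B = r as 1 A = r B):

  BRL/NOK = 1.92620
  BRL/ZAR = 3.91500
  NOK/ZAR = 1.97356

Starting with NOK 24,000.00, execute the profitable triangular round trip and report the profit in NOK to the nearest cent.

Profitable loop is NOK → BRL → ZAR → NOK:
NOK 24,000.00 ÷ 1.92620 = BRL 12,459.77
BRL 12,459.77 × 3.91500 = ZAR 48,779.98
ZAR 48,779.98 ÷ 1.97356 = NOK 24,716.75
Profit = NOK 24,716.75 − NOK 24,000.00

Profit: NOK 716.75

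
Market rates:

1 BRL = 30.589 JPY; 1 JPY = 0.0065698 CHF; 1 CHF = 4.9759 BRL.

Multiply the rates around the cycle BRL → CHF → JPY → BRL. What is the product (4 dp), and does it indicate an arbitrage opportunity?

1.0000 (no arbitrage)

Around BRL → CHF → JPY → BRL: 1 ÷ 4.9759 ÷ 0.0065698 ÷ 30.589 = 1.000025
Product ≈ 1 (deviation 0.003%, within rounding noise).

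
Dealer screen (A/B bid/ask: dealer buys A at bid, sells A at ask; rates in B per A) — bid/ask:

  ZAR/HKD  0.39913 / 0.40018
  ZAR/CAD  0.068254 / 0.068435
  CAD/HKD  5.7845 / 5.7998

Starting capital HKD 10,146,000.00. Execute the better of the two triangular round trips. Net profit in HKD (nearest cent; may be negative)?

Net profit: HKD 56,766.34

Best loop HKD → CAD → ZAR → HKD:
HKD 10,146,000.00 ÷ 5.7998 (buy CAD at ask) = CAD 1,749,370.67
CAD 1,749,370.67 ÷ 0.068435 (buy ZAR at ask) = ZAR 25,562,514.33
ZAR 25,562,514.33 × 0.39913 (sell ZAR at bid) = HKD 10,202,766.34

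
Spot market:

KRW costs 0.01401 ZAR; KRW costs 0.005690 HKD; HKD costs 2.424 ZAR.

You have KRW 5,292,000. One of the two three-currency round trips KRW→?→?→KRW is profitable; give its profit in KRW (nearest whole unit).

Profit: KRW 83,428

Profitable loop is KRW → ZAR → HKD → KRW:
KRW 5,292,000 × 0.01401 = ZAR 74,140.92
ZAR 74,140.92 ÷ 2.424 = HKD 30,586.19
HKD 30,586.19 ÷ 0.005690 = KRW 5,375,428
Profit = KRW 5,375,428 − KRW 5,292,000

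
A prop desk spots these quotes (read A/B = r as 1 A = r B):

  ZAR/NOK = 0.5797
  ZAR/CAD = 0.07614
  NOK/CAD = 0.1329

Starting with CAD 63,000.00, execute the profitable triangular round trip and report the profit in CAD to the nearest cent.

Profit: CAD 746.44

Profitable loop is CAD → ZAR → NOK → CAD:
CAD 63,000.00 ÷ 0.07614 = ZAR 827,423.17
ZAR 827,423.17 × 0.5797 = NOK 479,657.21
NOK 479,657.21 × 0.1329 = CAD 63,746.44
Profit = CAD 63,746.44 − CAD 63,000.00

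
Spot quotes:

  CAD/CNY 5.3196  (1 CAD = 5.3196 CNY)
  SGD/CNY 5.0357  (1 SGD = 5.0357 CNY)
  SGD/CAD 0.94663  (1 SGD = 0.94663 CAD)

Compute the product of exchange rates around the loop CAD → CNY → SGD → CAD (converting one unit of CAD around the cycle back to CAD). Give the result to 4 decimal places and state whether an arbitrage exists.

1.0000 (no arbitrage)

Around CAD → CNY → SGD → CAD: 1 × 5.3196 ÷ 5.0357 × 0.94663 = 0.999999
Product ≈ 1 (deviation 0.000%, within rounding noise).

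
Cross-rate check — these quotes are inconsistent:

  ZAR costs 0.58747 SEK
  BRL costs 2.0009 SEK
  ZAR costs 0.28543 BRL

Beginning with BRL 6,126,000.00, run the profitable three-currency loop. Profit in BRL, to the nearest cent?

Profitable loop is BRL → ZAR → SEK → BRL:
BRL 6,126,000.00 ÷ 0.28543 = ZAR 21,462,355.04
ZAR 21,462,355.04 × 0.58747 = SEK 12,608,489.72
SEK 12,608,489.72 ÷ 2.0009 = BRL 6,301,409.22
Profit = BRL 6,301,409.22 − BRL 6,126,000.00

Profit: BRL 175,409.22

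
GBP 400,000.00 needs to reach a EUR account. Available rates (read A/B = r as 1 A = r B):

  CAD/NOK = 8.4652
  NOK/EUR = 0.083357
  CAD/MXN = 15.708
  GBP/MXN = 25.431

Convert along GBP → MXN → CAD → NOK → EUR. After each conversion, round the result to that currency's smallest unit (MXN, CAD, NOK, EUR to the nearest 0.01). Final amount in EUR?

GBP 400,000.00 × 25.431 = MXN 10,172,400.00
MXN 10,172,400.00 ÷ 15.708 = CAD 647,593.58
CAD 647,593.58 × 8.4652 = NOK 5,482,009.17
NOK 5,482,009.17 × 0.083357 = EUR 456,963.84

EUR 456,963.84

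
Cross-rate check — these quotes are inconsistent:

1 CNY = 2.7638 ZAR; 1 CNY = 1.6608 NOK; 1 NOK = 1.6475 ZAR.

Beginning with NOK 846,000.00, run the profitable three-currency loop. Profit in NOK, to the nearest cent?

Profit: NOK 8,543.58

Profitable loop is NOK → CNY → ZAR → NOK:
NOK 846,000.00 ÷ 1.6608 = CNY 509,393.06
CNY 509,393.06 × 2.7638 = ZAR 1,407,860.55
ZAR 1,407,860.55 ÷ 1.6475 = NOK 854,543.58
Profit = NOK 854,543.58 − NOK 846,000.00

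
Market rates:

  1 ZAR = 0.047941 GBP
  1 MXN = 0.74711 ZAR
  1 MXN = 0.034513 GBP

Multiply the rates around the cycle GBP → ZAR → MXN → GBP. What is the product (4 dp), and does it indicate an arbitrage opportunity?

0.9636 (arbitrage exists)

Around GBP → ZAR → MXN → GBP: 1 ÷ 0.047941 ÷ 0.74711 × 0.034513 = 0.963587
Product < 1; profitable direction is GBP → MXN → ZAR → GBP.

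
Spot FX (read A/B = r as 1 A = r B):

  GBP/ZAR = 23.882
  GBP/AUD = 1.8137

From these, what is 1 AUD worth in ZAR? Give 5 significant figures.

1 AUD ÷ 1.8137 = 0.551359 GBP
0.551359 GBP × 23.882 = 13.1676 ZAR

AUD/ZAR = 13.168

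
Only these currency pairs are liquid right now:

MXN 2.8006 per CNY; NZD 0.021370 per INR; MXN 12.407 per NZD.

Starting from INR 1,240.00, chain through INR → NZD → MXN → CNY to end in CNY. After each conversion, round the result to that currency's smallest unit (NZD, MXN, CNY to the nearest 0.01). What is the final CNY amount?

INR 1,240.00 × 0.021370 = NZD 26.50
NZD 26.50 × 12.407 = MXN 328.79
MXN 328.79 ÷ 2.8006 = CNY 117.40

CNY 117.40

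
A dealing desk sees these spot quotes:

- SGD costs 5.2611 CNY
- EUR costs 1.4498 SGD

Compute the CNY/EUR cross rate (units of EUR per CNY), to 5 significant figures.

CNY/EUR = 0.13110

1 CNY ÷ 5.2611 = 0.190074 SGD
0.190074 SGD ÷ 1.4498 = 0.131104 EUR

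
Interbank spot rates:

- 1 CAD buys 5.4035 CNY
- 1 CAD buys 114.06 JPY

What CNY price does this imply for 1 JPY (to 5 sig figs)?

JPY/CNY = 0.047374

1 JPY ÷ 114.06 = 0.00876732 CAD
0.00876732 CAD × 5.4035 = 0.0473742 CNY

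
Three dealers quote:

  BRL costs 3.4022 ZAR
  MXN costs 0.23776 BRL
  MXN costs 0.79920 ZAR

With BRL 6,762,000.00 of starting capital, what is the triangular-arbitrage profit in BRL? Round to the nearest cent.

Profit: BRL 82,131.16

Profitable loop is BRL → ZAR → MXN → BRL:
BRL 6,762,000.00 × 3.4022 = ZAR 23,005,676.40
ZAR 23,005,676.40 ÷ 0.79920 = MXN 28,785,881.38
MXN 28,785,881.38 × 0.23776 = BRL 6,844,131.16
Profit = BRL 6,844,131.16 − BRL 6,762,000.00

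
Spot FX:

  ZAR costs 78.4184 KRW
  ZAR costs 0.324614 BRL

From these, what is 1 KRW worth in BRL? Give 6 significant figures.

1 KRW ÷ 78.4184 = 0.0127521 ZAR
0.0127521 ZAR × 0.324614 = 0.00413951 BRL

KRW/BRL = 0.00413951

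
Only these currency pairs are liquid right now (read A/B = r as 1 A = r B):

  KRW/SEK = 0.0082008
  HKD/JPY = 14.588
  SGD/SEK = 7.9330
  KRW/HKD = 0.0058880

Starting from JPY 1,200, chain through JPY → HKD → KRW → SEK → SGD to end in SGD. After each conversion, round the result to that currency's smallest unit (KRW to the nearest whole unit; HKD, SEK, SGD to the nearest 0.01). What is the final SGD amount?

JPY 1,200 ÷ 14.588 = HKD 82.26
HKD 82.26 ÷ 0.0058880 = KRW 13,971
KRW 13,971 × 0.0082008 = SEK 114.57
SEK 114.57 ÷ 7.9330 = SGD 14.44

SGD 14.44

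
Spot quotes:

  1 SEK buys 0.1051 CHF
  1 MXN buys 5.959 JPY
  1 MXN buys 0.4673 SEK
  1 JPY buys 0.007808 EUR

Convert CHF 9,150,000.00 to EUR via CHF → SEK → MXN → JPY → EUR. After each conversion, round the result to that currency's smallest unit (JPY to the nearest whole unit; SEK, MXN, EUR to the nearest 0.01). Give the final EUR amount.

EUR 8,668,337.00

CHF 9,150,000.00 ÷ 0.1051 = SEK 87,059,942.91
SEK 87,059,942.91 ÷ 0.4673 = MXN 186,304,179.14
MXN 186,304,179.14 × 5.959 = JPY 1,110,186,603
JPY 1,110,186,603 × 0.007808 = EUR 8,668,337.00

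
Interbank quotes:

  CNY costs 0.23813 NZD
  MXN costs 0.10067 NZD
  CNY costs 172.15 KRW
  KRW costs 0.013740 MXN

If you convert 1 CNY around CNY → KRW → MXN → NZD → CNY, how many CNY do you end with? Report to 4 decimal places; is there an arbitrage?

Around CNY → KRW → MXN → NZD → CNY: 1 × 172.15 × 0.013740 × 0.10067 ÷ 0.23813 = 0.999953
Product ≈ 1 (deviation 0.005%, within rounding noise).

1.0000 (no arbitrage)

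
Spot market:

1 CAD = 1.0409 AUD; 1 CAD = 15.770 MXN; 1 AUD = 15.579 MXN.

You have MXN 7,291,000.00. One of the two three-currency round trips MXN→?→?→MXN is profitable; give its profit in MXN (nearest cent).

Profitable loop is MXN → CAD → AUD → MXN:
MXN 7,291,000.00 ÷ 15.770 = CAD 462,333.54
CAD 462,333.54 × 1.0409 = AUD 481,242.99
AUD 481,242.99 × 15.579 = MXN 7,497,284.49
Profit = MXN 7,497,284.49 − MXN 7,291,000.00

Profit: MXN 206,284.49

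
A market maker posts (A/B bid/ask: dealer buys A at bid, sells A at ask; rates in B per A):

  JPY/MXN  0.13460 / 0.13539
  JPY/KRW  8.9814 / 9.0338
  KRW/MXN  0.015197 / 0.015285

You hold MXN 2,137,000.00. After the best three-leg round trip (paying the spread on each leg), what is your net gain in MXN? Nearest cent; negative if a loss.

Best loop MXN → JPY → KRW → MXN:
MXN 2,137,000.00 ÷ 0.13539 (buy JPY at ask) = JPY 15,784,031
JPY 15,784,031 × 8.9814 (sell JPY at bid) = KRW 141,762,699
KRW 141,762,699 × 0.015197 (sell KRW at bid) = MXN 2,154,367.73

Net profit: MXN 17,367.73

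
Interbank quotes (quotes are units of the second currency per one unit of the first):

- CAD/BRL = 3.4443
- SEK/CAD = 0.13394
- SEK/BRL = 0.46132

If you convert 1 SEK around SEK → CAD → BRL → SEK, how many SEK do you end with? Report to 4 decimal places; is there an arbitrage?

Around SEK → CAD → BRL → SEK: 1 × 0.13394 × 3.4443 ÷ 0.46132 = 1.000021
Product ≈ 1 (deviation 0.002%, within rounding noise).

1.0000 (no arbitrage)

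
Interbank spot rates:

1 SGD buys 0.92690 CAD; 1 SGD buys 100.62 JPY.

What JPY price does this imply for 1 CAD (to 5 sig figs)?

CAD/JPY = 108.56

1 CAD ÷ 0.92690 = 1.07887 SGD
1.07887 SGD × 100.62 = 108.555 JPY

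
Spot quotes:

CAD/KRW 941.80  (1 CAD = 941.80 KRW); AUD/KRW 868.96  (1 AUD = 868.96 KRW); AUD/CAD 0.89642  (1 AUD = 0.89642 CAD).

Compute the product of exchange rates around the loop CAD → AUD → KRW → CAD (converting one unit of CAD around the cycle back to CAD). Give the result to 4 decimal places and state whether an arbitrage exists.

Around CAD → AUD → KRW → CAD: 1 ÷ 0.89642 × 868.96 ÷ 941.80 = 1.029271
Product > 1; profitable direction is CAD → AUD → KRW → CAD.

1.0293 (arbitrage exists)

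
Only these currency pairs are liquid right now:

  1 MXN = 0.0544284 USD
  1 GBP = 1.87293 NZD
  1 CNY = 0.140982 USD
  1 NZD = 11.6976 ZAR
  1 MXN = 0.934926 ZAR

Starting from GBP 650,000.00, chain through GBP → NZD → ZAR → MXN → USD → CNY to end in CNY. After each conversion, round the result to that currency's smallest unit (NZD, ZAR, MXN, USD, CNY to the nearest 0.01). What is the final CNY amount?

CNY 5,880,528.15

GBP 650,000.00 × 1.87293 = NZD 1,217,404.50
NZD 1,217,404.50 × 11.6976 = ZAR 14,240,710.88
ZAR 14,240,710.88 ÷ 0.934926 = MXN 15,231,912.34
MXN 15,231,912.34 × 0.0544284 = USD 829,048.62
USD 829,048.62 ÷ 0.140982 = CNY 5,880,528.15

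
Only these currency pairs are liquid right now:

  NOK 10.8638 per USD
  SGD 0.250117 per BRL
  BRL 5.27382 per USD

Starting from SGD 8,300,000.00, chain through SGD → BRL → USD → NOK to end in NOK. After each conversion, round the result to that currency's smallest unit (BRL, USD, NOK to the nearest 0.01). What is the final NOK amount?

SGD 8,300,000.00 ÷ 0.250117 = BRL 33,184,469.67
BRL 33,184,469.67 ÷ 5.27382 = USD 6,292,302.29
USD 6,292,302.29 × 10.8638 = NOK 68,358,313.62

NOK 68,358,313.62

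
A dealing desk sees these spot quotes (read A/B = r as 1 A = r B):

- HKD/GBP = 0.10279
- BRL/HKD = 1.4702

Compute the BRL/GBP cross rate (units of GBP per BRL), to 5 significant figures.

1 BRL × 1.4702 = 1.4702 HKD
1.4702 HKD × 0.10279 = 0.151122 GBP

BRL/GBP = 0.15112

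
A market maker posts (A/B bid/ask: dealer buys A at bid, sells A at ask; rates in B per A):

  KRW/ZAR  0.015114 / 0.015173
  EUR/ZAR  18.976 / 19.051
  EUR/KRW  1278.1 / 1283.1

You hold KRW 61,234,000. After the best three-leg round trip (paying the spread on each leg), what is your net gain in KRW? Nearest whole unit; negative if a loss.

Best loop KRW → ZAR → EUR → KRW:
KRW 61,234,000 × 0.015114 (sell KRW at bid) = ZAR 925,490.68
ZAR 925,490.68 ÷ 19.051 (buy EUR at ask) = EUR 48,579.64
EUR 48,579.64 × 1278.1 (sell EUR at bid) = KRW 62,089,635

Net profit: KRW 855,635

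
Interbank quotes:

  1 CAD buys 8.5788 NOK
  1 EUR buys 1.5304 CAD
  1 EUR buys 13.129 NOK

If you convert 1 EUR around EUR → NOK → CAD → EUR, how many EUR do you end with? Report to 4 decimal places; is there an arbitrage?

Around EUR → NOK → CAD → EUR: 1 × 13.129 ÷ 8.5788 ÷ 1.5304 = 1.000000
Product ≈ 1 (deviation 0.000%, within rounding noise).

1.0000 (no arbitrage)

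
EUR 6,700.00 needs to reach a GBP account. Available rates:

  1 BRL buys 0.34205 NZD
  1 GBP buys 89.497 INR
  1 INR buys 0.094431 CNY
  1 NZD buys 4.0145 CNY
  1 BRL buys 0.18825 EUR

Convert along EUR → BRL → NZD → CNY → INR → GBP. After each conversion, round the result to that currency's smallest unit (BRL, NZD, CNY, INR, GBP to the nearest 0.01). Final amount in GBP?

GBP 5,782.79

EUR 6,700.00 ÷ 0.18825 = BRL 35,590.97
BRL 35,590.97 × 0.34205 = NZD 12,173.89
NZD 12,173.89 × 4.0145 = CNY 48,872.08
CNY 48,872.08 ÷ 0.094431 = INR 517,542.76
INR 517,542.76 ÷ 89.497 = GBP 5,782.79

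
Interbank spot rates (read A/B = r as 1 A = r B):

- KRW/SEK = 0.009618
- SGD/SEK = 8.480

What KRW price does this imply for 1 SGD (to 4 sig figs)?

SGD/KRW = 881.7

1 SGD × 8.480 = 8.48 SEK
8.48 SEK ÷ 0.009618 = 881.68 KRW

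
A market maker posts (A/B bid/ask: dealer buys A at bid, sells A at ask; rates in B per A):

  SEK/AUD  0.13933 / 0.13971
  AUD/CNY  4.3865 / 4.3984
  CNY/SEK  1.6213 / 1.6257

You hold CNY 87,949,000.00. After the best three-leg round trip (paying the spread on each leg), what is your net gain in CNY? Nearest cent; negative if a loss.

Best loop CNY → AUD → SEK → CNY:
CNY 87,949,000.00 ÷ 4.3984 (buy AUD at ask) = AUD 19,995,680.25
AUD 19,995,680.25 ÷ 0.13971 (buy SEK at ask) = SEK 143,122,756.05
SEK 143,122,756.05 ÷ 1.6257 (buy CNY at ask) = CNY 88,037,618.29

Net profit: CNY 88,618.29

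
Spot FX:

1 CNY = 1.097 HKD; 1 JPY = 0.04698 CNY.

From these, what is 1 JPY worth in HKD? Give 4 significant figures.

1 JPY × 0.04698 = 0.04698 CNY
0.04698 CNY × 1.097 = 0.0515371 HKD

JPY/HKD = 0.05154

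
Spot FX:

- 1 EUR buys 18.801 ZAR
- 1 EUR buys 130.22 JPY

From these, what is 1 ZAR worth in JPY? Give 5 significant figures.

1 ZAR ÷ 18.801 = 0.0531887 EUR
0.0531887 EUR × 130.22 = 6.92623 JPY

ZAR/JPY = 6.9262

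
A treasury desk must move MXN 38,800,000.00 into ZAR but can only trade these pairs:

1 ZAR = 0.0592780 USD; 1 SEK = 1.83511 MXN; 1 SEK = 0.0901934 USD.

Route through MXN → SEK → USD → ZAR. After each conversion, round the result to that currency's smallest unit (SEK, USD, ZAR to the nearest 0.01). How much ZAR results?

ZAR 32,169,983.64

MXN 38,800,000.00 ÷ 1.83511 = SEK 21,143,146.73
SEK 21,143,146.73 × 0.0901934 = USD 1,906,972.29
USD 1,906,972.29 ÷ 0.0592780 = ZAR 32,169,983.64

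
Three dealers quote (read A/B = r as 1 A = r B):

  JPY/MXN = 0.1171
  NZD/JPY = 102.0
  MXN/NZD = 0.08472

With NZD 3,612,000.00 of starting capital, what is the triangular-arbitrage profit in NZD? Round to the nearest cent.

Profit: NZD 43,028.40

Profitable loop is NZD → JPY → MXN → NZD:
NZD 3,612,000.00 × 102.0 = JPY 368,424,000
JPY 368,424,000 × 0.1171 = MXN 43,142,450.40
MXN 43,142,450.40 × 0.08472 = NZD 3,655,028.40
Profit = NZD 3,655,028.40 − NZD 3,612,000.00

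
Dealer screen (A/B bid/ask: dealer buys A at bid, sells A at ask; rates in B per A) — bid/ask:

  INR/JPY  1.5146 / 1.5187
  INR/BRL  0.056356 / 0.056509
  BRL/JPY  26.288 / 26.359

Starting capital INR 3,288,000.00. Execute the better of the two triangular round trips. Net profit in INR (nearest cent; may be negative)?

Best loop INR → JPY → BRL → INR:
INR 3,288,000.00 × 1.5146 (sell INR at bid) = JPY 4,980,005
JPY 4,980,005 ÷ 26.359 (buy BRL at ask) = BRL 188,929.96
BRL 188,929.96 ÷ 0.056509 (buy INR at ask) = INR 3,343,360.52

Net profit: INR 55,360.52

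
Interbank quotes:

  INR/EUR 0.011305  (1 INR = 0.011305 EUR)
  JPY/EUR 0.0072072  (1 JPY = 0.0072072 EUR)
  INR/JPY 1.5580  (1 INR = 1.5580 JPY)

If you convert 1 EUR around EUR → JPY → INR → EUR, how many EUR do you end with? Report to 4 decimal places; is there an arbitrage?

Around EUR → JPY → INR → EUR: 1 ÷ 0.0072072 ÷ 1.5580 × 0.011305 = 1.006785
Product > 1; profitable direction is EUR → JPY → INR → EUR.

1.0068 (arbitrage exists)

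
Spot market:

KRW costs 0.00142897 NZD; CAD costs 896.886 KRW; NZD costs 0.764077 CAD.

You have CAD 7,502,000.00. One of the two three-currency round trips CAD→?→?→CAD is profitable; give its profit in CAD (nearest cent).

Profitable loop is CAD → NZD → KRW → CAD:
CAD 7,502,000.00 ÷ 0.764077 = NZD 9,818,382.18
NZD 9,818,382.18 ÷ 0.00142897 = KRW 6,870,950,530
KRW 6,870,950,530 ÷ 896.886 = CAD 7,660,896.18
Profit = CAD 7,660,896.18 − CAD 7,502,000.00

Profit: CAD 158,896.18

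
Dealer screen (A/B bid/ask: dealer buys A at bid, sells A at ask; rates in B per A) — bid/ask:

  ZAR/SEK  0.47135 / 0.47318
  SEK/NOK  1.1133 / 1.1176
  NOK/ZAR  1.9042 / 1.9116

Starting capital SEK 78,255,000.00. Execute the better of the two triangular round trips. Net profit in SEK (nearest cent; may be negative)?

Net result: SEK -59,749.17 (no profitable arbitrage after spreads)

Best loop SEK → NOK → ZAR → SEK:
SEK 78,255,000.00 × 1.1133 (sell SEK at bid) = NOK 87,121,291.50
NOK 87,121,291.50 × 1.9042 (sell NOK at bid) = ZAR 165,896,363.27
ZAR 165,896,363.27 × 0.47135 (sell ZAR at bid) = SEK 78,195,250.83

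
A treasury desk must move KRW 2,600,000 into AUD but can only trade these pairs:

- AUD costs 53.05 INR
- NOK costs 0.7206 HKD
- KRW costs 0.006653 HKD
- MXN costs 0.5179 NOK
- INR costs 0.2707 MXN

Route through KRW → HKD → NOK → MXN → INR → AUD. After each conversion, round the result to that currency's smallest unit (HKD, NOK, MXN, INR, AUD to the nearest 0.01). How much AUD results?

KRW 2,600,000 × 0.006653 = HKD 17,297.80
HKD 17,297.80 ÷ 0.7206 = NOK 24,004.72
NOK 24,004.72 ÷ 0.5179 = MXN 46,350.11
MXN 46,350.11 ÷ 0.2707 = INR 171,223.16
INR 171,223.16 ÷ 53.05 = AUD 3,227.58

AUD 3,227.58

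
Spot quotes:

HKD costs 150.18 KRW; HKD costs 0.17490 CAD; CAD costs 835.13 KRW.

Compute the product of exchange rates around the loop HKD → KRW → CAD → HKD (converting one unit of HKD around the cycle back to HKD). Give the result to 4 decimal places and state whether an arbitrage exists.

1.0282 (arbitrage exists)

Around HKD → KRW → CAD → HKD: 1 × 150.18 ÷ 835.13 ÷ 0.17490 = 1.028178
Product > 1; profitable direction is HKD → KRW → CAD → HKD.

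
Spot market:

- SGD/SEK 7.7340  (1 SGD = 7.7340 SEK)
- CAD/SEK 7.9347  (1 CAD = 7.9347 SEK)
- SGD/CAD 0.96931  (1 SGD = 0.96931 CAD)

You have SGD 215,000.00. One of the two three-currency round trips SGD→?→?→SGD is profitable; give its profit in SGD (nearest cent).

Profitable loop is SGD → SEK → CAD → SGD:
SGD 215,000.00 × 7.7340 = SEK 1,662,810.00
SEK 1,662,810.00 ÷ 7.9347 = CAD 209,561.80
CAD 209,561.80 ÷ 0.96931 = SGD 216,196.88
Profit = SGD 216,196.88 − SGD 215,000.00

Profit: SGD 1,196.88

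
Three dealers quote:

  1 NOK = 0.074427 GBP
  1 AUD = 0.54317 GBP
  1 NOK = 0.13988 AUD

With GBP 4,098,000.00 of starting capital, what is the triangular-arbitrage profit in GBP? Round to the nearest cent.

Profitable loop is GBP → NOK → AUD → GBP:
GBP 4,098,000.00 ÷ 0.074427 = NOK 55,060,663.47
NOK 55,060,663.47 × 0.13988 = AUD 7,701,885.61
AUD 7,701,885.61 × 0.54317 = GBP 4,183,433.20
Profit = GBP 4,183,433.20 − GBP 4,098,000.00

Profit: GBP 85,433.20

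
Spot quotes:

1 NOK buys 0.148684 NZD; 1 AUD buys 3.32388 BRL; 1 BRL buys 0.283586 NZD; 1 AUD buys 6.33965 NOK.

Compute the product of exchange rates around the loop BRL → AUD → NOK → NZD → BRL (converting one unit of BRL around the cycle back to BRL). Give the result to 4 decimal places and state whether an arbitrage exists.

1.0000 (no arbitrage)

Around BRL → AUD → NOK → NZD → BRL: 1 ÷ 3.32388 × 6.33965 × 0.148684 ÷ 0.283586 = 0.999999
Product ≈ 1 (deviation 0.000%, within rounding noise).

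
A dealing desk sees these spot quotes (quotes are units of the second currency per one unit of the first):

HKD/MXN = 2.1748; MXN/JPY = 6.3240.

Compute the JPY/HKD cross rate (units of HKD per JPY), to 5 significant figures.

1 JPY ÷ 6.3240 = 0.158128 MXN
0.158128 MXN ÷ 2.1748 = 0.0727091 HKD

JPY/HKD = 0.072709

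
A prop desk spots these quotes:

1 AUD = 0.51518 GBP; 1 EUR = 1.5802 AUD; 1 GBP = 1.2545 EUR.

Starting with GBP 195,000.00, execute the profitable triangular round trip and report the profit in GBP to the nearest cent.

Profitable loop is GBP → EUR → AUD → GBP:
GBP 195,000.00 × 1.2545 = EUR 244,627.50
EUR 244,627.50 × 1.5802 = AUD 386,560.38
AUD 386,560.38 × 0.51518 = GBP 199,148.17
Profit = GBP 199,148.17 − GBP 195,000.00

Profit: GBP 4,148.17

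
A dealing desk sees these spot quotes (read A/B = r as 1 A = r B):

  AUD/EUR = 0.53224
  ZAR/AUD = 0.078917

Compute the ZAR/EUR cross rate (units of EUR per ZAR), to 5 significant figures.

ZAR/EUR = 0.042003

1 ZAR × 0.078917 = 0.078917 AUD
0.078917 AUD × 0.53224 = 0.0420028 EUR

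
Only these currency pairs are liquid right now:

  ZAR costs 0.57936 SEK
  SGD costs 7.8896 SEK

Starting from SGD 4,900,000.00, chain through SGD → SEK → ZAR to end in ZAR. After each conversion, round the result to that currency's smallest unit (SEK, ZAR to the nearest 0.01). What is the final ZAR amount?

SGD 4,900,000.00 × 7.8896 = SEK 38,659,040.00
SEK 38,659,040.00 ÷ 0.57936 = ZAR 66,727,147.20

ZAR 66,727,147.20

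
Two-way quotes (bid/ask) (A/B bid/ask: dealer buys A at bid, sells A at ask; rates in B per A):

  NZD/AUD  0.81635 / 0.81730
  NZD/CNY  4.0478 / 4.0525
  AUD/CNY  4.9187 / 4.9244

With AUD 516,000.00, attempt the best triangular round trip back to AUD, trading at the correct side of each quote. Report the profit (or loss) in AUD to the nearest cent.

Best loop AUD → NZD → CNY → AUD:
AUD 516,000.00 ÷ 0.81730 (buy NZD at ask) = NZD 631,347.12
NZD 631,347.12 × 4.0478 (sell NZD at bid) = CNY 2,555,566.87
CNY 2,555,566.87 ÷ 4.9244 (buy AUD at ask) = AUD 518,960.05

Net profit: AUD 2,960.05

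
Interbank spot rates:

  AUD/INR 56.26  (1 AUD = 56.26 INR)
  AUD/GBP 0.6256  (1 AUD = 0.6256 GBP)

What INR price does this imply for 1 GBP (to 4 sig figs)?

1 GBP ÷ 0.6256 = 1.59847 AUD
1.59847 AUD × 56.26 = 89.9297 INR

GBP/INR = 89.93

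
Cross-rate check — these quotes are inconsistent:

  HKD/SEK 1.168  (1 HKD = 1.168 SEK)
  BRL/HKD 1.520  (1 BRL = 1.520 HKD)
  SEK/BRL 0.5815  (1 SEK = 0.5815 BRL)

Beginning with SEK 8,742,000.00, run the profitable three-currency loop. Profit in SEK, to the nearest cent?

Profit: SEK 282,994.63

Profitable loop is SEK → BRL → HKD → SEK:
SEK 8,742,000.00 × 0.5815 = BRL 5,083,473.00
BRL 5,083,473.00 × 1.520 = HKD 7,726,878.96
HKD 7,726,878.96 × 1.168 = SEK 9,024,994.63
Profit = SEK 9,024,994.63 − SEK 8,742,000.00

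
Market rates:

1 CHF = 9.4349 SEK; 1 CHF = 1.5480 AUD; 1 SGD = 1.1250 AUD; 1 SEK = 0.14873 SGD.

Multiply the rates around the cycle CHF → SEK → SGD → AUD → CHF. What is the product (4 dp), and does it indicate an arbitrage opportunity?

1.0198 (arbitrage exists)

Around CHF → SEK → SGD → AUD → CHF: 1 × 9.4349 × 0.14873 × 1.1250 ÷ 1.5480 = 1.019806
Product > 1; profitable direction is CHF → SEK → SGD → AUD → CHF.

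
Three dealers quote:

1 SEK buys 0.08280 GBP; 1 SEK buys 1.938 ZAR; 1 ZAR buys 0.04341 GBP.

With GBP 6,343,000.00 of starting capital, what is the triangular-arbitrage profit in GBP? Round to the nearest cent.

Profit: GBP 101,777.57

Profitable loop is GBP → SEK → ZAR → GBP:
GBP 6,343,000.00 ÷ 0.08280 = SEK 76,606,280.19
SEK 76,606,280.19 × 1.938 = ZAR 148,462,971.01
ZAR 148,462,971.01 × 0.04341 = GBP 6,444,777.57
Profit = GBP 6,444,777.57 − GBP 6,343,000.00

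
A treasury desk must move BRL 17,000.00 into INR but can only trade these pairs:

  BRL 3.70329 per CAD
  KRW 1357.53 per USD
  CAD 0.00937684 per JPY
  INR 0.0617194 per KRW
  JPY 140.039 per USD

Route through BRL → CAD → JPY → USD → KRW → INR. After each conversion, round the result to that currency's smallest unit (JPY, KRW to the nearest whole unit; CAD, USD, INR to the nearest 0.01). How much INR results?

INR 292,904.72

BRL 17,000.00 ÷ 3.70329 = CAD 4,590.51
CAD 4,590.51 ÷ 0.00937684 = JPY 489,558
JPY 489,558 ÷ 140.039 = USD 3,495.87
USD 3,495.87 × 1357.53 = KRW 4,745,748
KRW 4,745,748 × 0.0617194 = INR 292,904.72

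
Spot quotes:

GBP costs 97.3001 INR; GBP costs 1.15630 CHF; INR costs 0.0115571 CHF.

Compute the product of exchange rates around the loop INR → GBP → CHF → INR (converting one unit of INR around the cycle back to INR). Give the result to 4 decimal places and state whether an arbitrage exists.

Around INR → GBP → CHF → INR: 1 ÷ 97.3001 × 1.15630 ÷ 0.0115571 = 1.028273
Product > 1; profitable direction is INR → GBP → CHF → INR.

1.0283 (arbitrage exists)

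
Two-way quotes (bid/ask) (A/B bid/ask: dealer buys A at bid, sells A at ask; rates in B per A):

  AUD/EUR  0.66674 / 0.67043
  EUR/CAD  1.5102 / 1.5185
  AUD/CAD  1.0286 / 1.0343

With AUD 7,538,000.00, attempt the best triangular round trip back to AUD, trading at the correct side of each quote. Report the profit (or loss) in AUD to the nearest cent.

Net profit: AUD 78,131.21

Best loop AUD → CAD → EUR → AUD:
AUD 7,538,000.00 × 1.0286 (sell AUD at bid) = CAD 7,753,586.80
CAD 7,753,586.80 ÷ 1.5185 (buy EUR at ask) = EUR 5,106,082.84
EUR 5,106,082.84 ÷ 0.67043 (buy AUD at ask) = AUD 7,616,131.21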